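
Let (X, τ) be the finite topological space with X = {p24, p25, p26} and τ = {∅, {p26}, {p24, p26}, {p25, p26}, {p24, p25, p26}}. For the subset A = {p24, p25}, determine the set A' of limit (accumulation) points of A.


A' = ∅

For each x ∈ X, list the open sets U ∈ τ with x ∈ U, then check whether U ∩ (A ∖ {x}) ≠ ∅ for every such U.
  x = p24: open {p24, p26} ∋ x has {p24, p26} ∩ (A ∖ {p24}) = ∅, so x is NOT a limit point.
  x = p25: open {p25, p26} ∋ x has {p25, p26} ∩ (A ∖ {p25}) = ∅, so x is NOT a limit point.
  x = p26: open {p26} ∋ x has {p26} ∩ (A ∖ {p26}) = ∅, so x is NOT a limit point.
Collecting: A' = ∅.


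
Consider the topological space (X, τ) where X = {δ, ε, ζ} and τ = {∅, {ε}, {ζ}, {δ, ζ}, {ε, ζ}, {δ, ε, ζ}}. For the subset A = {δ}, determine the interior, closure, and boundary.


int(A) = ∅, cl(A) = {δ}, ∂A = {δ}.

Closed sets in (X, τ) are complements of opens:
  closed(X, τ) = {∅, {δ}, {ε}, {δ, ε}, {δ, ζ}, {δ, ε, ζ}}.
int(A) = ⋃ {U ∈ τ : U ⊆ A}. Opens contained in A: ∅.
Taking the union of these: int(A) = ∅.
cl(A) = ⋂ {C closed : A ⊆ C}. Closed sets containing A: {δ}, {δ, ε}, {δ, ζ}, {δ, ε, ζ}.
Intersecting these: cl(A) = {δ}.
∂A = cl(A) ∖ int(A) = {δ} ∖ ∅ = {δ}.


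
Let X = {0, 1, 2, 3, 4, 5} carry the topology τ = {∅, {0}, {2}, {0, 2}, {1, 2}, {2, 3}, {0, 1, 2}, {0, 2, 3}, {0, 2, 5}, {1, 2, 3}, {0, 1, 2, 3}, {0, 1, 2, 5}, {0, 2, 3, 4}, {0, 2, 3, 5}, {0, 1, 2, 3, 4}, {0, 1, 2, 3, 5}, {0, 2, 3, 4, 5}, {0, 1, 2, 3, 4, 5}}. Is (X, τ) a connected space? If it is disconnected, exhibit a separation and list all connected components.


(X, τ) is connected.

Find clopen sets (U ∈ τ with X ∖ U ∈ τ):
  U = ∅, X ∖ U = {0, 1, 2, 3, 4, 5} — both open, so U is clopen.
  U = {0, 1, 2, 3, 4, 5}, X ∖ U = ∅ — both open, so U is clopen.
Only trivial clopens (∅ and X) exist, so (X, τ) is connected.
Compute connected components by grouping points that agree on all clopens:
  component: {0, 1, 2, 3, 4, 5}


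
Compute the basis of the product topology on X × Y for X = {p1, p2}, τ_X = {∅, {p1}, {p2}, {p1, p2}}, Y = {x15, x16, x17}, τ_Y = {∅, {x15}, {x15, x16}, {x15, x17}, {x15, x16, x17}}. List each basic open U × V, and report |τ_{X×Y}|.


Basis B = {∅ × ∅, {p1} × {x15}, {p2} × {x15}, {p1} × {x15, x16}, {p1} × {x15, x17}, {p1, p2} × {x15}, {p2} × {x15, x16}, {p2} × {x15, x17}, {p1} × {x15, x16, x17}, {p2} × {x15, x16, x17}, {p1, p2} × {x15, x16}, {p1, p2} × {x15, x17}, {p1, p2} × {x15, x16, x17}}; |τ_{X×Y}| = 25.

Enumerate products U × V with U ∈ τ_X, V ∈ τ_Y (deduplicated):
  ∅ × ∅ = {} (∅)
  {p1} × {x15} = {(p1,x15)}
  {p2} × {x15} = {(p2,x15)}
  {p1} × {x15, x16} = {(p1,x15), (p1,x16)}
  {p1} × {x15, x17} = {(p1,x15), (p1,x17)}
  {p1, p2} × {x15} = {(p1,x15), (p2,x15)}
  {p2} × {x15, x16} = {(p2,x15), (p2,x16)}
  {p2} × {x15, x17} = {(p2,x15), (p2,x17)}
  {p1} × {x15, x16, x17} = {(p1,x15), (p1,x16), (p1,x17)}
  {p2} × {x15, x16, x17} = {(p2,x15), (p2,x16), (p2,x17)}
  {p1, p2} × {x15, x16} = {(p1,x15), (p1,x16), (p2,x15), (p2,x16)}
  {p1, p2} × {x15, x17} = {(p1,x15), (p1,x17), (p2,x15), (p2,x17)}
  {p1, p2} × {x15, x16, x17} = {(p1,x15), (p1,x16), (p1,x17), (p2,x15), (p2,x16), (p2,x17)}
These 13 distinct sets form the basis B.
Close under arbitrary unions to get τ_{X×Y}; counting gives |τ_{X×Y}| = 25.


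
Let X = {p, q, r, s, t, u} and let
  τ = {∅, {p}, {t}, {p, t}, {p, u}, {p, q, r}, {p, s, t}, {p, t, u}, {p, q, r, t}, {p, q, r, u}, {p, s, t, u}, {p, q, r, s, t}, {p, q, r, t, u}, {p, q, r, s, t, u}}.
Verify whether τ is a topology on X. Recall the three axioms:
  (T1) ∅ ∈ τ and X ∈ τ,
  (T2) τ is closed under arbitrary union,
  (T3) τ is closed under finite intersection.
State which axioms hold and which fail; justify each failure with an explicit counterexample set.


τ IS a topology on X.

Axiom (T1): ∅ ∈ τ? Yes; X ∈ τ? Yes.
Axiom (T2/T3): check pairwise unions and intersections of members of τ.
All pairwise intersections and unions checked — each lies in τ. Therefore τ satisfies (T1), (T2), (T3): it IS a topology on X.


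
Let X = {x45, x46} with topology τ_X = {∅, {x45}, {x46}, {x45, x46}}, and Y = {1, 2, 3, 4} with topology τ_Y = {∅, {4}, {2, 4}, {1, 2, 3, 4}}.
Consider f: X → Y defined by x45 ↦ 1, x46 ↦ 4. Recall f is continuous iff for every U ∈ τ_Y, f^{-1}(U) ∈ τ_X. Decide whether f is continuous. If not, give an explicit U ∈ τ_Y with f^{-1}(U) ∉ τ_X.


f IS continuous.

Compute f^{-1}(U) for each U ∈ τ_Y:
  U = ∅: f^{-1}(U) = ∅ ∈ τ_X ✓.
  U = {4}: f^{-1}(U) = {x46} ∈ τ_X ✓.
  U = {2, 4}: f^{-1}(U) = {x46} ∈ τ_X ✓.
  U = {1, 2, 3, 4}: f^{-1}(U) = {x45, x46} ∈ τ_X ✓.
Every preimage lies in τ_X, so f IS continuous.


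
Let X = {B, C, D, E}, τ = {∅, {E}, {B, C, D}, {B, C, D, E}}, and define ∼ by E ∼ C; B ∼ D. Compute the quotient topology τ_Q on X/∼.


X/∼ = {[B=D], [C=E]}; |τ_Q| = 2.

Equivalence classes: [B=D], [C=E].
Quotient map π: X → X/∼ sends B ↦ [B=D], C ↦ [C=E], D ↦ [B=D], E ↦ [C=E].
For each subset V ⊆ X/∼, compute π^{-1}(V) ⊆ X and check whether π^{-1}(V) ∈ τ. V is open in τ_Q iff π^{-1}(V) ∈ τ.
  V = {}: π^{-1}(V) = ∅ ∈ τ ✓.
  V = {[B=D]}: π^{-1}(V) = {B, D} ∉ τ ✗.
  V = {[C=E]}: π^{-1}(V) = {C, E} ∉ τ ✗.
  V = {[B=D], [C=E]}: π^{-1}(V) = {B, C, D, E} ∈ τ ✓.
Open sets in the quotient: τ_Q = {{}, {[B=D], [C=E]}} (2 elements).


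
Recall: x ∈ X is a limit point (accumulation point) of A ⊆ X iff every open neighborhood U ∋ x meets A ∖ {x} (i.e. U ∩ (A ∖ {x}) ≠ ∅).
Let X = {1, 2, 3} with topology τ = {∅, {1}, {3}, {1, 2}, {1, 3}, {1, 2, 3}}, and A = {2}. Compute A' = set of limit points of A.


A' = ∅

For each x ∈ X, list the open sets U ∈ τ with x ∈ U, then check whether U ∩ (A ∖ {x}) ≠ ∅ for every such U.
  x = 1: open {1} ∋ x has {1} ∩ (A ∖ {1}) = ∅, so x is NOT a limit point.
  x = 2: open {1, 2} ∋ x has {1, 2} ∩ (A ∖ {2}) = ∅, so x is NOT a limit point.
  x = 3: open {3} ∋ x has {3} ∩ (A ∖ {3}) = ∅, so x is NOT a limit point.
Collecting: A' = ∅.


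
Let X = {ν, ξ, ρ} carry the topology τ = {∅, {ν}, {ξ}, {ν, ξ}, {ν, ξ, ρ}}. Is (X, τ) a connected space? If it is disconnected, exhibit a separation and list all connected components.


(X, τ) is connected.

Find clopen sets (U ∈ τ with X ∖ U ∈ τ):
  U = ∅, X ∖ U = {ν, ξ, ρ} — both open, so U is clopen.
  U = {ν, ξ, ρ}, X ∖ U = ∅ — both open, so U is clopen.
Only trivial clopens (∅ and X) exist, so (X, τ) is connected.
Compute connected components by grouping points that agree on all clopens:
  component: {ν, ξ, ρ}


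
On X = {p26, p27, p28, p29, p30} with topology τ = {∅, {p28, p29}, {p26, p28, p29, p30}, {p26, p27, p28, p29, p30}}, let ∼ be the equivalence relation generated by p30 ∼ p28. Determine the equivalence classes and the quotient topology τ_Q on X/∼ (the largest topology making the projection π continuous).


X/∼ = {[p26], [p27], [p28=p30], [p29]}; |τ_Q| = 3.

Equivalence classes: [p26], [p27], [p28=p30], [p29].
Quotient map π: X → X/∼ sends p26 ↦ [p26], p27 ↦ [p27], p28 ↦ [p28=p30], p29 ↦ [p29], p30 ↦ [p28=p30].
For each subset V ⊆ X/∼, compute π^{-1}(V) ⊆ X and check whether π^{-1}(V) ∈ τ. V is open in τ_Q iff π^{-1}(V) ∈ τ.
  V = {}: π^{-1}(V) = ∅ ∈ τ ✓.
  V = {[p26]}: π^{-1}(V) = {p26} ∉ τ ✗.
  V = {[p27]}: π^{-1}(V) = {p27} ∉ τ ✗.
  V = {[p26], [p27]}: π^{-1}(V) = {p26, p27} ∉ τ ✗.
  V = {[p28=p30]}: π^{-1}(V) = {p28, p30} ∉ τ ✗.
  V = {[p26], [p28=p30]}: π^{-1}(V) = {p26, p28, p30} ∉ τ ✗.
  V = {[p27], [p28=p30]}: π^{-1}(V) = {p27, p28, p30} ∉ τ ✗.
  V = {[p26], [p27], [p28=p30]}: π^{-1}(V) = {p26, p27, p28, p30} ∉ τ ✗.
  V = {[p29]}: π^{-1}(V) = {p29} ∉ τ ✗.
  V = {[p26], [p29]}: π^{-1}(V) = {p26, p29} ∉ τ ✗.
  V = {[p27], [p29]}: π^{-1}(V) = {p27, p29} ∉ τ ✗.
  V = {[p26], [p27], [p29]}: π^{-1}(V) = {p26, p27, p29} ∉ τ ✗.
  V = {[p28=p30], [p29]}: π^{-1}(V) = {p28, p29, p30} ∉ τ ✗.
  V = {[p26], [p28=p30], [p29]}: π^{-1}(V) = {p26, p28, p29, p30} ∈ τ ✓.
  V = {[p27], [p28=p30], [p29]}: π^{-1}(V) = {p27, p28, p29, p30} ∉ τ ✗.
  V = {[p26], [p27], [p28=p30], [p29]}: π^{-1}(V) = {p26, p27, p28, p29, p30} ∈ τ ✓.
Open sets in the quotient: τ_Q = {{}, {[p26], [p28=p30], [p29]}, {[p26], [p27], [p28=p30], [p29]}} (3 elements).


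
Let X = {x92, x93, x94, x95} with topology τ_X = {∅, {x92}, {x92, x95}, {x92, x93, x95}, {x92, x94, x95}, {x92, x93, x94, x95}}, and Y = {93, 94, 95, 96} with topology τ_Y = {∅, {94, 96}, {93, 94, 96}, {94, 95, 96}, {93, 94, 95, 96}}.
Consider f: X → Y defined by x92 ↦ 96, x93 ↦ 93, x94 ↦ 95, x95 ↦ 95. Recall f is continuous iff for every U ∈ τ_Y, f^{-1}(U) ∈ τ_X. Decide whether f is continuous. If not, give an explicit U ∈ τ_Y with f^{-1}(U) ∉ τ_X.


f is NOT continuous.

Compute f^{-1}(U) for each U ∈ τ_Y:
  U = ∅: f^{-1}(U) = ∅ ∈ τ_X ✓.
  U = {94, 96}: f^{-1}(U) = {x92} ∈ τ_X ✓.
  U = {93, 94, 96}: f^{-1}(U) = {x92, x93} ∉ τ_X ✗.
  U = {94, 95, 96}: f^{-1}(U) = {x92, x94, x95} ∈ τ_X ✓.
  U = {93, 94, 95, 96}: f^{-1}(U) = {x92, x93, x94, x95} ∈ τ_X ✓.
Found U = {93, 94, 96} with f^{-1}(U) = {x92, x93} not in τ_X. Therefore f is NOT continuous.


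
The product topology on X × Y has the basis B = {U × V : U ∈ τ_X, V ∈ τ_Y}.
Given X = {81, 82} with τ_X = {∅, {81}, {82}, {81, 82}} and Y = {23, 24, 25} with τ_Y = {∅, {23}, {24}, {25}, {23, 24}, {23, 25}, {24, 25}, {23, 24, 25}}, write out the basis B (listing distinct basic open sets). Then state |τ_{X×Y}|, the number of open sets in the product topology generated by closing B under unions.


Basis B = {∅ × ∅, {81} × {23}, {81} × {24}, {81} × {25}, {82} × {23}, {82} × {24}, {82} × {25}, {81} × {23, 24}, {81} × {23, 25}, {81, 82} × {23}, {81} × {24, 25}, {81, 82} × {24}, {81, 82} × {25}, {82} × {23, 24}, {82} × {23, 25}, {82} × {24, 25}, {81} × {23, 24, 25}, {82} × {23, 24, 25}, {81, 82} × {23, 24}, {81, 82} × {23, 25}, {81, 82} × {24, 25}, {81, 82} × {23, 24, 25}}; |τ_{X×Y}| = 64.

Enumerate products U × V with U ∈ τ_X, V ∈ τ_Y (deduplicated):
  ∅ × ∅ = {} (∅)
  {81} × {23} = {(81,23)}
  {81} × {24} = {(81,24)}
  {81} × {25} = {(81,25)}
  {82} × {23} = {(82,23)}
  {82} × {24} = {(82,24)}
  {82} × {25} = {(82,25)}
  {81} × {23, 24} = {(81,23), (81,24)}
  {81} × {23, 25} = {(81,23), (81,25)}
  {81, 82} × {23} = {(81,23), (82,23)}
  {81} × {24, 25} = {(81,24), (81,25)}
  {81, 82} × {24} = {(81,24), (82,24)}
  {81, 82} × {25} = {(81,25), (82,25)}
  {82} × {23, 24} = {(82,23), (82,24)}
  {82} × {23, 25} = {(82,23), (82,25)}
  {82} × {24, 25} = {(82,24), (82,25)}
  {81} × {23, 24, 25} = {(81,23), (81,24), (81,25)}
  {82} × {23, 24, 25} = {(82,23), (82,24), (82,25)}
  {81, 82} × {23, 24} = {(81,23), (81,24), (82,23), (82,24)}
  {81, 82} × {23, 25} = {(81,23), (81,25), (82,23), (82,25)}
  {81, 82} × {24, 25} = {(81,24), (81,25), (82,24), (82,25)}
  {81, 82} × {23, 24, 25} = {(81,23), (81,24), (81,25), (82,23), (82,24), (82,25)}
These 22 distinct sets form the basis B.
Close under arbitrary unions to get τ_{X×Y}; counting gives |τ_{X×Y}| = 64.


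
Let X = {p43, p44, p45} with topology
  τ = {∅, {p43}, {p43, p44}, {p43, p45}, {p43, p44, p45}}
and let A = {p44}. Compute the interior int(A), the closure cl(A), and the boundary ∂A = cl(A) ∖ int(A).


int(A) = ∅, cl(A) = {p44}, ∂A = {p44}.

Closed sets in (X, τ) are complements of opens:
  closed(X, τ) = {∅, {p44}, {p45}, {p44, p45}, {p43, p44, p45}}.
int(A) = ⋃ {U ∈ τ : U ⊆ A}. Opens contained in A: ∅.
Taking the union of these: int(A) = ∅.
cl(A) = ⋂ {C closed : A ⊆ C}. Closed sets containing A: {p44}, {p44, p45}, {p43, p44, p45}.
Intersecting these: cl(A) = {p44}.
∂A = cl(A) ∖ int(A) = {p44} ∖ ∅ = {p44}.


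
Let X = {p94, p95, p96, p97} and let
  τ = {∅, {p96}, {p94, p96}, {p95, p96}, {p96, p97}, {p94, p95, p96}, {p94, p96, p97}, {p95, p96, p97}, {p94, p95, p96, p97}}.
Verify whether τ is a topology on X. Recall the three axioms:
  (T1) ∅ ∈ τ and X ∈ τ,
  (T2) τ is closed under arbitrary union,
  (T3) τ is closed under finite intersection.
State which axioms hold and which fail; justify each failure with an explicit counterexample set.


τ IS a topology on X.

Axiom (T1): ∅ ∈ τ? Yes; X ∈ τ? Yes.
Axiom (T2/T3): check pairwise unions and intersections of members of τ.
All pairwise intersections and unions checked — each lies in τ. Therefore τ satisfies (T1), (T2), (T3): it IS a topology on X.


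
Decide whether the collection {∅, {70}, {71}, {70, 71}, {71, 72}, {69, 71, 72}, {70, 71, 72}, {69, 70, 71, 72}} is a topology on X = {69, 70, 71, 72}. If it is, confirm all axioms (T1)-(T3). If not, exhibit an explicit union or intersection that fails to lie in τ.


τ IS a topology on X.

Axiom (T1): ∅ ∈ τ? Yes; X ∈ τ? Yes.
Axiom (T2/T3): check pairwise unions and intersections of members of τ.
All pairwise intersections and unions checked — each lies in τ. Therefore τ satisfies (T1), (T2), (T3): it IS a topology on X.


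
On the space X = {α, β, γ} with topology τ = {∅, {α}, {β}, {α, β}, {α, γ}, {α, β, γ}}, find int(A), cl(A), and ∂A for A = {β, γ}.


int(A) = {β}, cl(A) = {β, γ}, ∂A = {γ}.

Closed sets in (X, τ) are complements of opens:
  closed(X, τ) = {∅, {β}, {γ}, {α, γ}, {β, γ}, {α, β, γ}}.
int(A) = ⋃ {U ∈ τ : U ⊆ A}. Opens contained in A: ∅, {β}.
Taking the union of these: int(A) = {β}.
cl(A) = ⋂ {C closed : A ⊆ C}. Closed sets containing A: {β, γ}, {α, β, γ}.
Intersecting these: cl(A) = {β, γ}.
∂A = cl(A) ∖ int(A) = {β, γ} ∖ {β} = {γ}.


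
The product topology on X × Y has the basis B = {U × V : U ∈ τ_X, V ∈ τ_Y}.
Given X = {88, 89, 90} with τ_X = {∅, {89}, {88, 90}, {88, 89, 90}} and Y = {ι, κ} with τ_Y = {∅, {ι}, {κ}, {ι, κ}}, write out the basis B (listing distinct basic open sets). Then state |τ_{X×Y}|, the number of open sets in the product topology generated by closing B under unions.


Basis B = {∅ × ∅, {89} × {ι}, {89} × {κ}, {88, 90} × {ι}, {88, 90} × {κ}, {89} × {ι, κ}, {88, 89, 90} × {ι}, {88, 89, 90} × {κ}, {88, 90} × {ι, κ}, {88, 89, 90} × {ι, κ}}; |τ_{X×Y}| = 16.

Enumerate products U × V with U ∈ τ_X, V ∈ τ_Y (deduplicated):
  ∅ × ∅ = {} (∅)
  {89} × {ι} = {(89,ι)}
  {89} × {κ} = {(89,κ)}
  {88, 90} × {ι} = {(88,ι), (90,ι)}
  {88, 90} × {κ} = {(88,κ), (90,κ)}
  {89} × {ι, κ} = {(89,ι), (89,κ)}
  {88, 89, 90} × {ι} = {(88,ι), (89,ι), (90,ι)}
  {88, 89, 90} × {κ} = {(88,κ), (89,κ), (90,κ)}
  {88, 90} × {ι, κ} = {(88,ι), (88,κ), (90,ι), (90,κ)}
  {88, 89, 90} × {ι, κ} = {(88,ι), (88,κ), (89,ι), (89,κ), (90,ι), (90,κ)}
These 10 distinct sets form the basis B.
Close under arbitrary unions to get τ_{X×Y}; counting gives |τ_{X×Y}| = 16.


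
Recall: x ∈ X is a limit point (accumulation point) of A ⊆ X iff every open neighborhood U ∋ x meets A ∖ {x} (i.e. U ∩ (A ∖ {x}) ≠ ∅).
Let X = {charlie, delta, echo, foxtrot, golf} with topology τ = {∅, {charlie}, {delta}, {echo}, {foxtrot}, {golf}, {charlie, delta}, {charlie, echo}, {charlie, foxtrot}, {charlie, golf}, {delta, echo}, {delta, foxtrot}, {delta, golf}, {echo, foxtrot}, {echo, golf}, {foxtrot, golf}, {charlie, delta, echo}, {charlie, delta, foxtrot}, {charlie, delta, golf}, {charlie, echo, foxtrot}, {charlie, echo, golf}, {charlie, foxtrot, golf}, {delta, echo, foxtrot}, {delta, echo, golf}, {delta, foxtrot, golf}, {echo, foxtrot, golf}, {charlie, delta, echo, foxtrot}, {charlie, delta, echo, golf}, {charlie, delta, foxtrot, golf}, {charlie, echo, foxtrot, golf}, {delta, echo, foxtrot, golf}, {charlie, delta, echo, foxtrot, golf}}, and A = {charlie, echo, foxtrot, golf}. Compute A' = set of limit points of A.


A' = ∅

For each x ∈ X, list the open sets U ∈ τ with x ∈ U, then check whether U ∩ (A ∖ {x}) ≠ ∅ for every such U.
  x = charlie: open {charlie} ∋ x has {charlie} ∩ (A ∖ {charlie}) = ∅, so x is NOT a limit point.
  x = delta: open {delta} ∋ x has {delta} ∩ (A ∖ {delta}) = ∅, so x is NOT a limit point.
  x = echo: open {echo} ∋ x has {echo} ∩ (A ∖ {echo}) = ∅, so x is NOT a limit point.
  x = foxtrot: open {foxtrot} ∋ x has {foxtrot} ∩ (A ∖ {foxtrot}) = ∅, so x is NOT a limit point.
  x = golf: open {golf} ∋ x has {golf} ∩ (A ∖ {golf}) = ∅, so x is NOT a limit point.
Collecting: A' = ∅.


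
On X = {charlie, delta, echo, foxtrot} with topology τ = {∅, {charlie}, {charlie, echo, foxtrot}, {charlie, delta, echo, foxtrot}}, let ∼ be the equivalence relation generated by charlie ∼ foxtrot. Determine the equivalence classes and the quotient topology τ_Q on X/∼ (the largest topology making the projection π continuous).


X/∼ = {[charlie=foxtrot], [delta], [echo]}; |τ_Q| = 3.

Equivalence classes: [charlie=foxtrot], [delta], [echo].
Quotient map π: X → X/∼ sends charlie ↦ [charlie=foxtrot], delta ↦ [delta], echo ↦ [echo], foxtrot ↦ [charlie=foxtrot].
For each subset V ⊆ X/∼, compute π^{-1}(V) ⊆ X and check whether π^{-1}(V) ∈ τ. V is open in τ_Q iff π^{-1}(V) ∈ τ.
  V = {}: π^{-1}(V) = ∅ ∈ τ ✓.
  V = {[charlie=foxtrot]}: π^{-1}(V) = {charlie, foxtrot} ∉ τ ✗.
  V = {[delta]}: π^{-1}(V) = {delta} ∉ τ ✗.
  V = {[charlie=foxtrot], [delta]}: π^{-1}(V) = {charlie, delta, foxtrot} ∉ τ ✗.
  V = {[echo]}: π^{-1}(V) = {echo} ∉ τ ✗.
  V = {[charlie=foxtrot], [echo]}: π^{-1}(V) = {charlie, echo, foxtrot} ∈ τ ✓.
  V = {[delta], [echo]}: π^{-1}(V) = {delta, echo} ∉ τ ✗.
  V = {[charlie=foxtrot], [delta], [echo]}: π^{-1}(V) = {charlie, delta, echo, foxtrot} ∈ τ ✓.
Open sets in the quotient: τ_Q = {{}, {[charlie=foxtrot], [echo]}, {[charlie=foxtrot], [delta], [echo]}} (3 elements).


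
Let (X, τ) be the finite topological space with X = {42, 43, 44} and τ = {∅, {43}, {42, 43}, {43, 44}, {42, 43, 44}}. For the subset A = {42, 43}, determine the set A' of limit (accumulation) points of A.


A' = {42, 44}

For each x ∈ X, list the open sets U ∈ τ with x ∈ U, then check whether U ∩ (A ∖ {x}) ≠ ∅ for every such U.
  x = 42: opens ∋ x are {42, 43}, {42, 43, 44}; each meets A ∖ {42}, so x IS a limit point.
  x = 43: open {43} ∋ x has {43} ∩ (A ∖ {43}) = ∅, so x is NOT a limit point.
  x = 44: opens ∋ x are {43, 44}, {42, 43, 44}; each meets A ∖ {44}, so x IS a limit point.
Collecting: A' = {42, 44}.


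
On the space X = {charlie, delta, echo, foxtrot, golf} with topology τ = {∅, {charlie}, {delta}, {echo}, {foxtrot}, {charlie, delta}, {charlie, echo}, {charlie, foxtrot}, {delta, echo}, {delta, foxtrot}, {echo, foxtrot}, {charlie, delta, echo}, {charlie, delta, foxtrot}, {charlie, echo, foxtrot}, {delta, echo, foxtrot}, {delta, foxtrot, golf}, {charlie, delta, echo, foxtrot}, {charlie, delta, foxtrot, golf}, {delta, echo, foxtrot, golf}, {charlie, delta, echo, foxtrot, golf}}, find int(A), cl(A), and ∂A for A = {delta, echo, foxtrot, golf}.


int(A) = {delta, echo, foxtrot, golf}, cl(A) = {delta, echo, foxtrot, golf}, ∂A = ∅.

Closed sets in (X, τ) are complements of opens:
  closed(X, τ) = {∅, {charlie}, {echo}, {golf}, {charlie, echo}, {charlie, golf}, {delta, golf}, {echo, golf}, {foxtrot, golf}, {charlie, delta, golf}, {charlie, echo, golf}, {charlie, foxtrot, golf}, {delta, echo, golf}, {delta, foxtrot, golf}, {echo, foxtrot, golf}, {charlie, delta, echo, golf}, {charlie, delta, foxtrot, golf}, {charlie, echo, foxtrot, golf}, {delta, echo, foxtrot, golf}, {charlie, delta, echo, foxtrot, golf}}.
int(A) = ⋃ {U ∈ τ : U ⊆ A}. Opens contained in A: ∅, {delta}, {echo}, {foxtrot}, {delta, echo}, {delta, foxtrot}, {echo, foxtrot}, {delta, echo, foxtrot}, {delta, foxtrot, golf}, {delta, echo, foxtrot, golf}.
Taking the union of these: int(A) = {delta, echo, foxtrot, golf}.
cl(A) = ⋂ {C closed : A ⊆ C}. Closed sets containing A: {delta, echo, foxtrot, golf}, {charlie, delta, echo, foxtrot, golf}.
Intersecting these: cl(A) = {delta, echo, foxtrot, golf}.
∂A = cl(A) ∖ int(A) = {delta, echo, foxtrot, golf} ∖ {delta, echo, foxtrot, golf} = ∅.


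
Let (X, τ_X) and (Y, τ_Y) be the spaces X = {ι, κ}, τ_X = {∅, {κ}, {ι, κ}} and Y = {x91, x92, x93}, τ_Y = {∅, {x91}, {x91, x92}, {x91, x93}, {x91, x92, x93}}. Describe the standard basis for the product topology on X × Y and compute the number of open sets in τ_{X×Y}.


Basis B = {∅ × ∅, {κ} × {x91}, {ι, κ} × {x91}, {κ} × {x91, x92}, {κ} × {x91, x93}, {κ} × {x91, x92, x93}, {ι, κ} × {x91, x92}, {ι, κ} × {x91, x93}, {ι, κ} × {x91, x92, x93}}; |τ_{X×Y}| = 14.

Enumerate products U × V with U ∈ τ_X, V ∈ τ_Y (deduplicated):
  ∅ × ∅ = {} (∅)
  {κ} × {x91} = {(κ,x91)}
  {ι, κ} × {x91} = {(ι,x91), (κ,x91)}
  {κ} × {x91, x92} = {(κ,x91), (κ,x92)}
  {κ} × {x91, x93} = {(κ,x91), (κ,x93)}
  {κ} × {x91, x92, x93} = {(κ,x91), (κ,x92), (κ,x93)}
  {ι, κ} × {x91, x92} = {(ι,x91), (ι,x92), (κ,x91), (κ,x92)}
  {ι, κ} × {x91, x93} = {(ι,x91), (ι,x93), (κ,x91), (κ,x93)}
  {ι, κ} × {x91, x92, x93} = {(ι,x91), (ι,x92), (ι,x93), (κ,x91), (κ,x92), (κ,x93)}
These 9 distinct sets form the basis B.
Close under arbitrary unions to get τ_{X×Y}; counting gives |τ_{X×Y}| = 14.


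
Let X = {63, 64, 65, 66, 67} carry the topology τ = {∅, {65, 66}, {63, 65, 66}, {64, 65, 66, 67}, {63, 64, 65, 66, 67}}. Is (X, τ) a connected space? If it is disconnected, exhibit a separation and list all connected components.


(X, τ) is connected.

Find clopen sets (U ∈ τ with X ∖ U ∈ τ):
  U = ∅, X ∖ U = {63, 64, 65, 66, 67} — both open, so U is clopen.
  U = {63, 64, 65, 66, 67}, X ∖ U = ∅ — both open, so U is clopen.
Only trivial clopens (∅ and X) exist, so (X, τ) is connected.
Compute connected components by grouping points that agree on all clopens:
  component: {63, 64, 65, 66, 67}


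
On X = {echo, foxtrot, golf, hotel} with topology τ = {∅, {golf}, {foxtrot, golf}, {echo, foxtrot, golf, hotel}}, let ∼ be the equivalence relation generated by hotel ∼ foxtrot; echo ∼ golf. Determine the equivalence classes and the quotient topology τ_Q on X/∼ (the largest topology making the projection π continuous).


X/∼ = {[echo=golf], [foxtrot=hotel]}; |τ_Q| = 2.

Equivalence classes: [echo=golf], [foxtrot=hotel].
Quotient map π: X → X/∼ sends echo ↦ [echo=golf], foxtrot ↦ [foxtrot=hotel], golf ↦ [echo=golf], hotel ↦ [foxtrot=hotel].
For each subset V ⊆ X/∼, compute π^{-1}(V) ⊆ X and check whether π^{-1}(V) ∈ τ. V is open in τ_Q iff π^{-1}(V) ∈ τ.
  V = {}: π^{-1}(V) = ∅ ∈ τ ✓.
  V = {[echo=golf]}: π^{-1}(V) = {echo, golf} ∉ τ ✗.
  V = {[foxtrot=hotel]}: π^{-1}(V) = {foxtrot, hotel} ∉ τ ✗.
  V = {[echo=golf], [foxtrot=hotel]}: π^{-1}(V) = {echo, foxtrot, golf, hotel} ∈ τ ✓.
Open sets in the quotient: τ_Q = {{}, {[echo=golf], [foxtrot=hotel]}} (2 elements).


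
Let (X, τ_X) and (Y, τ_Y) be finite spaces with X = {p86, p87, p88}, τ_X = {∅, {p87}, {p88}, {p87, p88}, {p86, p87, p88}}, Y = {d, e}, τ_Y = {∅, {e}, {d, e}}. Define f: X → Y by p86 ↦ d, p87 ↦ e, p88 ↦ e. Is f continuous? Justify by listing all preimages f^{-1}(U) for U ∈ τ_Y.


f IS continuous.

Compute f^{-1}(U) for each U ∈ τ_Y:
  U = ∅: f^{-1}(U) = ∅ ∈ τ_X ✓.
  U = {e}: f^{-1}(U) = {p87, p88} ∈ τ_X ✓.
  U = {d, e}: f^{-1}(U) = {p86, p87, p88} ∈ τ_X ✓.
Every preimage lies in τ_X, so f IS continuous.


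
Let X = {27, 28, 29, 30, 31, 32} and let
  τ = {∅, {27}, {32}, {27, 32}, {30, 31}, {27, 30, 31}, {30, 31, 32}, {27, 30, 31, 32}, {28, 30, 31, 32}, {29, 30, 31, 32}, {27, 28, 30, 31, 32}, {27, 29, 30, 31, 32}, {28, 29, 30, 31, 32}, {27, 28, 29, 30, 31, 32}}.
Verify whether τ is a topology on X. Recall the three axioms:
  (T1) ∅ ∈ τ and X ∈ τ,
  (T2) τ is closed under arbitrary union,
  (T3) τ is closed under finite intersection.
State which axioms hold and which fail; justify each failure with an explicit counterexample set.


τ IS a topology on X.

Axiom (T1): ∅ ∈ τ? Yes; X ∈ τ? Yes.
Axiom (T2/T3): check pairwise unions and intersections of members of τ.
All pairwise intersections and unions checked — each lies in τ. Therefore τ satisfies (T1), (T2), (T3): it IS a topology on X.


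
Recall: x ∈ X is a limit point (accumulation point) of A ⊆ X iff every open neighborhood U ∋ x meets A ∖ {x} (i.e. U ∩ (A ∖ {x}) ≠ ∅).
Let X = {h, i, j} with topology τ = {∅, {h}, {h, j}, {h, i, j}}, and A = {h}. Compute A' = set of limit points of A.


A' = {i, j}

For each x ∈ X, list the open sets U ∈ τ with x ∈ U, then check whether U ∩ (A ∖ {x}) ≠ ∅ for every such U.
  x = h: open {h} ∋ x has {h} ∩ (A ∖ {h}) = ∅, so x is NOT a limit point.
  x = i: opens ∋ x are {h, i, j}; each meets A ∖ {i}, so x IS a limit point.
  x = j: opens ∋ x are {h, j}, {h, i, j}; each meets A ∖ {j}, so x IS a limit point.
Collecting: A' = {i, j}.


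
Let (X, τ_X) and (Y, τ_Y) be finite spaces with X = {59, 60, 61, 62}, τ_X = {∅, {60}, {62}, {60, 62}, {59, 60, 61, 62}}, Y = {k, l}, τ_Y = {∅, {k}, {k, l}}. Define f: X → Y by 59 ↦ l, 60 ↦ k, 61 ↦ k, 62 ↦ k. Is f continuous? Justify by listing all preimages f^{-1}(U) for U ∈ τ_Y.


f is NOT continuous.

Compute f^{-1}(U) for each U ∈ τ_Y:
  U = ∅: f^{-1}(U) = ∅ ∈ τ_X ✓.
  U = {k}: f^{-1}(U) = {60, 61, 62} ∉ τ_X ✗.
  U = {k, l}: f^{-1}(U) = {59, 60, 61, 62} ∈ τ_X ✓.
Found U = {k} with f^{-1}(U) = {60, 61, 62} not in τ_X. Therefore f is NOT continuous.


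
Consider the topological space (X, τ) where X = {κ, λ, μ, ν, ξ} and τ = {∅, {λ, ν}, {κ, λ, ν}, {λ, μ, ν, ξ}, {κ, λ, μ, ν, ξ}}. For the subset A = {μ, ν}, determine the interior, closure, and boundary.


int(A) = ∅, cl(A) = {κ, λ, μ, ν, ξ}, ∂A = {κ, λ, μ, ν, ξ}.

Closed sets in (X, τ) are complements of opens:
  closed(X, τ) = {∅, {κ}, {μ, ξ}, {κ, μ, ξ}, {κ, λ, μ, ν, ξ}}.
int(A) = ⋃ {U ∈ τ : U ⊆ A}. Opens contained in A: ∅.
Taking the union of these: int(A) = ∅.
cl(A) = ⋂ {C closed : A ⊆ C}. Closed sets containing A: {κ, λ, μ, ν, ξ}.
Intersecting these: cl(A) = {κ, λ, μ, ν, ξ}.
∂A = cl(A) ∖ int(A) = {κ, λ, μ, ν, ξ} ∖ ∅ = {κ, λ, μ, ν, ξ}.


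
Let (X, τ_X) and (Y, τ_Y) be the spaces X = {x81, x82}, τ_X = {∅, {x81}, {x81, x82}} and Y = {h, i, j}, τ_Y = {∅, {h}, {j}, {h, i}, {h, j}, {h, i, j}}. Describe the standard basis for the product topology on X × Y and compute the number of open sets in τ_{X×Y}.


Basis B = {∅ × ∅, {x81} × {h}, {x81} × {j}, {x81} × {h, i}, {x81} × {h, j}, {x81, x82} × {h}, {x81, x82} × {j}, {x81} × {h, i, j}, {x81, x82} × {h, i}, {x81, x82} × {h, j}, {x81, x82} × {h, i, j}}; |τ_{X×Y}| = 18.

Enumerate products U × V with U ∈ τ_X, V ∈ τ_Y (deduplicated):
  ∅ × ∅ = {} (∅)
  {x81} × {h} = {(x81,h)}
  {x81} × {j} = {(x81,j)}
  {x81} × {h, i} = {(x81,h), (x81,i)}
  {x81} × {h, j} = {(x81,h), (x81,j)}
  {x81, x82} × {h} = {(x81,h), (x82,h)}
  {x81, x82} × {j} = {(x81,j), (x82,j)}
  {x81} × {h, i, j} = {(x81,h), (x81,i), (x81,j)}
  {x81, x82} × {h, i} = {(x81,h), (x81,i), (x82,h), (x82,i)}
  {x81, x82} × {h, j} = {(x81,h), (x81,j), (x82,h), (x82,j)}
  {x81, x82} × {h, i, j} = {(x81,h), (x81,i), (x81,j), (x82,h), (x82,i), (x82,j)}
These 11 distinct sets form the basis B.
Close under arbitrary unions to get τ_{X×Y}; counting gives |τ_{X×Y}| = 18.


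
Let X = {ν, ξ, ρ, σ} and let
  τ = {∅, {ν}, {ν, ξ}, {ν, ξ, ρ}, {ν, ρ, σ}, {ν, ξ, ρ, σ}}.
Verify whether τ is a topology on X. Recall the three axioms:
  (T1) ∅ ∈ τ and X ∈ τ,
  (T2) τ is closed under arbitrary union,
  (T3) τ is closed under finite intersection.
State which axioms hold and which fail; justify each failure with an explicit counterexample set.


τ is NOT a topology on X.

Axiom (T1): ∅ ∈ τ? Yes; X ∈ τ? Yes.
Axiom (T2/T3): check pairwise unions and intersections of members of τ.
Counterexample for (T3): {ν, ξ, ρ} ∩ {ν, ρ, σ} = {ν, ρ} ∉ τ. Therefore τ is NOT a topology.


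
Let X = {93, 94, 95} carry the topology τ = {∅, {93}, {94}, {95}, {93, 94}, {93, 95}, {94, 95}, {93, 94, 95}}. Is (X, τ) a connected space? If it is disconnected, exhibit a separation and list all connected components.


(X, τ) is disconnected; components = [{93}, {94}, {95}].

Find clopen sets (U ∈ τ with X ∖ U ∈ τ):
  U = ∅, X ∖ U = {93, 94, 95} — both open, so U is clopen.
  U = {93}, X ∖ U = {94, 95} — both open, so U is clopen.
  U = {94}, X ∖ U = {93, 95} — both open, so U is clopen.
  U = {95}, X ∖ U = {93, 94} — both open, so U is clopen.
  U = {93, 94}, X ∖ U = {95} — both open, so U is clopen.
  U = {93, 95}, X ∖ U = {94} — both open, so U is clopen.
  U = {94, 95}, X ∖ U = {93} — both open, so U is clopen.
  U = {93, 94, 95}, X ∖ U = ∅ — both open, so U is clopen.
Nontrivial clopen(s) exist: e.g. {93, 95}. So (X, τ) is disconnected.
Compute connected components by grouping points that agree on all clopens:
  component: {93}
  component: {94}
  component: {95}


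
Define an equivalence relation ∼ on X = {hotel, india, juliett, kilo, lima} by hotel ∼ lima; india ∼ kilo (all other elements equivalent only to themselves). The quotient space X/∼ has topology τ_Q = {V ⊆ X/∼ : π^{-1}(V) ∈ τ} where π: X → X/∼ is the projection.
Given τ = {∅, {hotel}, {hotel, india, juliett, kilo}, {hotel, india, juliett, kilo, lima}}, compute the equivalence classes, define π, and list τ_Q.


X/∼ = {[hotel=lima], [india=kilo], [juliett]}; |τ_Q| = 2.

Equivalence classes: [hotel=lima], [india=kilo], [juliett].
Quotient map π: X → X/∼ sends hotel ↦ [hotel=lima], india ↦ [india=kilo], juliett ↦ [juliett], kilo ↦ [india=kilo], lima ↦ [hotel=lima].
For each subset V ⊆ X/∼, compute π^{-1}(V) ⊆ X and check whether π^{-1}(V) ∈ τ. V is open in τ_Q iff π^{-1}(V) ∈ τ.
  V = {}: π^{-1}(V) = ∅ ∈ τ ✓.
  V = {[hotel=lima]}: π^{-1}(V) = {hotel, lima} ∉ τ ✗.
  V = {[india=kilo]}: π^{-1}(V) = {india, kilo} ∉ τ ✗.
  V = {[hotel=lima], [india=kilo]}: π^{-1}(V) = {hotel, india, kilo, lima} ∉ τ ✗.
  V = {[juliett]}: π^{-1}(V) = {juliett} ∉ τ ✗.
  V = {[hotel=lima], [juliett]}: π^{-1}(V) = {hotel, juliett, lima} ∉ τ ✗.
  V = {[india=kilo], [juliett]}: π^{-1}(V) = {india, juliett, kilo} ∉ τ ✗.
  V = {[hotel=lima], [india=kilo], [juliett]}: π^{-1}(V) = {hotel, india, juliett, kilo, lima} ∈ τ ✓.
Open sets in the quotient: τ_Q = {{}, {[hotel=lima], [india=kilo], [juliett]}} (2 elements).


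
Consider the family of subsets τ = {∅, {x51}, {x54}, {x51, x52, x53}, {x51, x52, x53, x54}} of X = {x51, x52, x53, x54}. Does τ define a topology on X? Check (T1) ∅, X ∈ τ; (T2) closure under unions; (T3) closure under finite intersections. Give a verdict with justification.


τ is NOT a topology on X.

Axiom (T1): ∅ ∈ τ? Yes; X ∈ τ? Yes.
Axiom (T2/T3): check pairwise unions and intersections of members of τ.
Counterexample for (T2): {x51} ∪ {x54} = {x51, x54} ∉ τ. Therefore τ is NOT a topology.


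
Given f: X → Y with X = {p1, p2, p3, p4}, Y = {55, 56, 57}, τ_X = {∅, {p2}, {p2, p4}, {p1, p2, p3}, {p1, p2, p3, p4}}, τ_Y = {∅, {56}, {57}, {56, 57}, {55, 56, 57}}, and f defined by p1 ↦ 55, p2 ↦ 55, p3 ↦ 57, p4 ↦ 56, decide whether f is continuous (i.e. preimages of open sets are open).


f is NOT continuous.

Compute f^{-1}(U) for each U ∈ τ_Y:
  U = ∅: f^{-1}(U) = ∅ ∈ τ_X ✓.
  U = {56}: f^{-1}(U) = {p4} ∉ τ_X ✗.
  U = {57}: f^{-1}(U) = {p3} ∉ τ_X ✗.
  U = {56, 57}: f^{-1}(U) = {p3, p4} ∉ τ_X ✗.
  U = {55, 56, 57}: f^{-1}(U) = {p1, p2, p3, p4} ∈ τ_X ✓.
Found U = {56} with f^{-1}(U) = {p4} not in τ_X. Therefore f is NOT continuous.


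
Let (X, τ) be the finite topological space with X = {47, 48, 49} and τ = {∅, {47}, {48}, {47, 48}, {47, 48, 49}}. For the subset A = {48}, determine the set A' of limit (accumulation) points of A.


A' = {49}

For each x ∈ X, list the open sets U ∈ τ with x ∈ U, then check whether U ∩ (A ∖ {x}) ≠ ∅ for every such U.
  x = 47: open {47} ∋ x has {47} ∩ (A ∖ {47}) = ∅, so x is NOT a limit point.
  x = 48: open {48} ∋ x has {48} ∩ (A ∖ {48}) = ∅, so x is NOT a limit point.
  x = 49: opens ∋ x are {47, 48, 49}; each meets A ∖ {49}, so x IS a limit point.
Collecting: A' = {49}.


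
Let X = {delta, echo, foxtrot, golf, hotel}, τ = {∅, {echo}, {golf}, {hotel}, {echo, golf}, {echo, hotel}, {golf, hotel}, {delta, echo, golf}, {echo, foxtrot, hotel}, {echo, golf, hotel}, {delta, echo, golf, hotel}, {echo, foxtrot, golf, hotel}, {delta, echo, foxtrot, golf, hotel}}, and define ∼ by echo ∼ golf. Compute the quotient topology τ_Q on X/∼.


X/∼ = {[delta], [echo=golf], [foxtrot], [hotel]}; |τ_Q| = 8.

Equivalence classes: [delta], [echo=golf], [foxtrot], [hotel].
Quotient map π: X → X/∼ sends delta ↦ [delta], echo ↦ [echo=golf], foxtrot ↦ [foxtrot], golf ↦ [echo=golf], hotel ↦ [hotel].
For each subset V ⊆ X/∼, compute π^{-1}(V) ⊆ X and check whether π^{-1}(V) ∈ τ. V is open in τ_Q iff π^{-1}(V) ∈ τ.
  V = {}: π^{-1}(V) = ∅ ∈ τ ✓.
  V = {[delta]}: π^{-1}(V) = {delta} ∉ τ ✗.
  V = {[echo=golf]}: π^{-1}(V) = {echo, golf} ∈ τ ✓.
  V = {[delta], [echo=golf]}: π^{-1}(V) = {delta, echo, golf} ∈ τ ✓.
  V = {[foxtrot]}: π^{-1}(V) = {foxtrot} ∉ τ ✗.
  V = {[delta], [foxtrot]}: π^{-1}(V) = {delta, foxtrot} ∉ τ ✗.
  V = {[echo=golf], [foxtrot]}: π^{-1}(V) = {echo, foxtrot, golf} ∉ τ ✗.
  V = {[delta], [echo=golf], [foxtrot]}: π^{-1}(V) = {delta, echo, foxtrot, golf} ∉ τ ✗.
  V = {[hotel]}: π^{-1}(V) = {hotel} ∈ τ ✓.
  V = {[delta], [hotel]}: π^{-1}(V) = {delta, hotel} ∉ τ ✗.
  V = {[echo=golf], [hotel]}: π^{-1}(V) = {echo, golf, hotel} ∈ τ ✓.
  V = {[delta], [echo=golf], [hotel]}: π^{-1}(V) = {delta, echo, golf, hotel} ∈ τ ✓.
  V = {[foxtrot], [hotel]}: π^{-1}(V) = {foxtrot, hotel} ∉ τ ✗.
  V = {[delta], [foxtrot], [hotel]}: π^{-1}(V) = {delta, foxtrot, hotel} ∉ τ ✗.
  V = {[echo=golf], [foxtrot], [hotel]}: π^{-1}(V) = {echo, foxtrot, golf, hotel} ∈ τ ✓.
  V = {[delta], [echo=golf], [foxtrot], [hotel]}: π^{-1}(V) = {delta, echo, foxtrot, golf, hotel} ∈ τ ✓.
Open sets in the quotient: τ_Q = {{}, {[echo=golf]}, {[delta], [echo=golf]}, {[hotel]}, {[echo=golf], [hotel]}, {[delta], [echo=golf], [hotel]}, {[echo=golf], [foxtrot], [hotel]}, {[delta], [echo=golf], [foxtrot], [hotel]}} (8 elements).


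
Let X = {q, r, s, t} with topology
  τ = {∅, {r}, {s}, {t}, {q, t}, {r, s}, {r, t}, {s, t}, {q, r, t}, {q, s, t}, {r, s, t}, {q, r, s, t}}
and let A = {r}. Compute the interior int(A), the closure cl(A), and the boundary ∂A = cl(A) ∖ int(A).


int(A) = {r}, cl(A) = {r}, ∂A = ∅.

Closed sets in (X, τ) are complements of opens:
  closed(X, τ) = {∅, {q}, {r}, {s}, {q, r}, {q, s}, {q, t}, {r, s}, {q, r, s}, {q, r, t}, {q, s, t}, {q, r, s, t}}.
int(A) = ⋃ {U ∈ τ : U ⊆ A}. Opens contained in A: ∅, {r}.
Taking the union of these: int(A) = {r}.
cl(A) = ⋂ {C closed : A ⊆ C}. Closed sets containing A: {r}, {q, r}, {r, s}, {q, r, s}, {q, r, t}, {q, r, s, t}.
Intersecting these: cl(A) = {r}.
∂A = cl(A) ∖ int(A) = {r} ∖ {r} = ∅.


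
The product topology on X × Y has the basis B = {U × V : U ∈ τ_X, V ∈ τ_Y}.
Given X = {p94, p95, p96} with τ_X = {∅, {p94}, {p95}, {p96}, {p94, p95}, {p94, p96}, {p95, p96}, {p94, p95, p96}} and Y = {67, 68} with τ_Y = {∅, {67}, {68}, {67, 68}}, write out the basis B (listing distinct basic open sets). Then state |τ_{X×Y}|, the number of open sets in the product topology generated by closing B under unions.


Basis B = {∅ × ∅, {p94} × {67}, {p94} × {68}, {p95} × {67}, {p95} × {68}, {p96} × {67}, {p96} × {68}, {p94} × {67, 68}, {p94, p95} × {67}, {p94, p96} × {67}, {p94, p95} × {68}, {p94, p96} × {68}, {p95} × {67, 68}, {p95, p96} × {67}, {p95, p96} × {68}, {p96} × {67, 68}, {p94, p95, p96} × {67}, {p94, p95, p96} × {68}, {p94, p95} × {67, 68}, {p94, p96} × {67, 68}, {p95, p96} × {67, 68}, {p94, p95, p96} × {67, 68}}; |τ_{X×Y}| = 64.

Enumerate products U × V with U ∈ τ_X, V ∈ τ_Y (deduplicated):
  ∅ × ∅ = {} (∅)
  {p94} × {67} = {(p94,67)}
  {p94} × {68} = {(p94,68)}
  {p95} × {67} = {(p95,67)}
  {p95} × {68} = {(p95,68)}
  {p96} × {67} = {(p96,67)}
  {p96} × {68} = {(p96,68)}
  {p94} × {67, 68} = {(p94,67), (p94,68)}
  {p94, p95} × {67} = {(p94,67), (p95,67)}
  {p94, p96} × {67} = {(p94,67), (p96,67)}
  {p94, p95} × {68} = {(p94,68), (p95,68)}
  {p94, p96} × {68} = {(p94,68), (p96,68)}
  {p95} × {67, 68} = {(p95,67), (p95,68)}
  {p95, p96} × {67} = {(p95,67), (p96,67)}
  {p95, p96} × {68} = {(p95,68), (p96,68)}
  {p96} × {67, 68} = {(p96,67), (p96,68)}
  {p94, p95, p96} × {67} = {(p94,67), (p95,67), (p96,67)}
  {p94, p95, p96} × {68} = {(p94,68), (p95,68), (p96,68)}
  {p94, p95} × {67, 68} = {(p94,67), (p94,68), (p95,67), (p95,68)}
  {p94, p96} × {67, 68} = {(p94,67), (p94,68), (p96,67), (p96,68)}
  {p95, p96} × {67, 68} = {(p95,67), (p95,68), (p96,67), (p96,68)}
  {p94, p95, p96} × {67, 68} = {(p94,67), (p94,68), (p95,67), (p95,68), (p96,67), (p96,68)}
These 22 distinct sets form the basis B.
Close under arbitrary unions to get τ_{X×Y}; counting gives |τ_{X×Y}| = 64.


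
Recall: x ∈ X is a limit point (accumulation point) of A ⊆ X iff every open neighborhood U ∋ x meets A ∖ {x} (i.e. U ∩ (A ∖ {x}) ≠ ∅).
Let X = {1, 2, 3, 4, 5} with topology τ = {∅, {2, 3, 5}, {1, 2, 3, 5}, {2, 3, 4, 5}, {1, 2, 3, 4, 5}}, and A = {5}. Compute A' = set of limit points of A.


A' = {1, 2, 3, 4}

For each x ∈ X, list the open sets U ∈ τ with x ∈ U, then check whether U ∩ (A ∖ {x}) ≠ ∅ for every such U.
  x = 1: opens ∋ x are {1, 2, 3, 5}, {1, 2, 3, 4, 5}; each meets A ∖ {1}, so x IS a limit point.
  x = 2: opens ∋ x are {2, 3, 5}, {1, 2, 3, 5}, {2, 3, 4, 5}, {1, 2, 3, 4, 5}; each meets A ∖ {2}, so x IS a limit point.
  x = 3: opens ∋ x are {2, 3, 5}, {1, 2, 3, 5}, {2, 3, 4, 5}, {1, 2, 3, 4, 5}; each meets A ∖ {3}, so x IS a limit point.
  x = 4: opens ∋ x are {2, 3, 4, 5}, {1, 2, 3, 4, 5}; each meets A ∖ {4}, so x IS a limit point.
  x = 5: open {2, 3, 5} ∋ x has {2, 3, 5} ∩ (A ∖ {5}) = ∅, so x is NOT a limit point.
Collecting: A' = {1, 2, 3, 4}.


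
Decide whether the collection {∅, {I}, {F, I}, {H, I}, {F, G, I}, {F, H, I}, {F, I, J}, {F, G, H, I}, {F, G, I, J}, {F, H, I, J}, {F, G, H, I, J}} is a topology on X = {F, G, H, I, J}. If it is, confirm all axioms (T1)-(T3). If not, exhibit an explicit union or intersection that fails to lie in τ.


τ IS a topology on X.

Axiom (T1): ∅ ∈ τ? Yes; X ∈ τ? Yes.
Axiom (T2/T3): check pairwise unions and intersections of members of τ.
All pairwise intersections and unions checked — each lies in τ. Therefore τ satisfies (T1), (T2), (T3): it IS a topology on X.


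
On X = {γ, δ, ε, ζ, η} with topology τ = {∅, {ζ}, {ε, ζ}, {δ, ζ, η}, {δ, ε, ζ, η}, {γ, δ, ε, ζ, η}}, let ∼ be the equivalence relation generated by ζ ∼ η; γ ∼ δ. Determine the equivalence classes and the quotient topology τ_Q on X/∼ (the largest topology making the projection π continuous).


X/∼ = {[γ=δ], [ε], [ζ=η]}; |τ_Q| = 2.

Equivalence classes: [γ=δ], [ε], [ζ=η].
Quotient map π: X → X/∼ sends γ ↦ [γ=δ], δ ↦ [γ=δ], ε ↦ [ε], ζ ↦ [ζ=η], η ↦ [ζ=η].
For each subset V ⊆ X/∼, compute π^{-1}(V) ⊆ X and check whether π^{-1}(V) ∈ τ. V is open in τ_Q iff π^{-1}(V) ∈ τ.
  V = {}: π^{-1}(V) = ∅ ∈ τ ✓.
  V = {[γ=δ]}: π^{-1}(V) = {γ, δ} ∉ τ ✗.
  V = {[ε]}: π^{-1}(V) = {ε} ∉ τ ✗.
  V = {[γ=δ], [ε]}: π^{-1}(V) = {γ, δ, ε} ∉ τ ✗.
  V = {[ζ=η]}: π^{-1}(V) = {ζ, η} ∉ τ ✗.
  V = {[γ=δ], [ζ=η]}: π^{-1}(V) = {γ, δ, ζ, η} ∉ τ ✗.
  V = {[ε], [ζ=η]}: π^{-1}(V) = {ε, ζ, η} ∉ τ ✗.
  V = {[γ=δ], [ε], [ζ=η]}: π^{-1}(V) = {γ, δ, ε, ζ, η} ∈ τ ✓.
Open sets in the quotient: τ_Q = {{}, {[γ=δ], [ε], [ζ=η]}} (2 elements).
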